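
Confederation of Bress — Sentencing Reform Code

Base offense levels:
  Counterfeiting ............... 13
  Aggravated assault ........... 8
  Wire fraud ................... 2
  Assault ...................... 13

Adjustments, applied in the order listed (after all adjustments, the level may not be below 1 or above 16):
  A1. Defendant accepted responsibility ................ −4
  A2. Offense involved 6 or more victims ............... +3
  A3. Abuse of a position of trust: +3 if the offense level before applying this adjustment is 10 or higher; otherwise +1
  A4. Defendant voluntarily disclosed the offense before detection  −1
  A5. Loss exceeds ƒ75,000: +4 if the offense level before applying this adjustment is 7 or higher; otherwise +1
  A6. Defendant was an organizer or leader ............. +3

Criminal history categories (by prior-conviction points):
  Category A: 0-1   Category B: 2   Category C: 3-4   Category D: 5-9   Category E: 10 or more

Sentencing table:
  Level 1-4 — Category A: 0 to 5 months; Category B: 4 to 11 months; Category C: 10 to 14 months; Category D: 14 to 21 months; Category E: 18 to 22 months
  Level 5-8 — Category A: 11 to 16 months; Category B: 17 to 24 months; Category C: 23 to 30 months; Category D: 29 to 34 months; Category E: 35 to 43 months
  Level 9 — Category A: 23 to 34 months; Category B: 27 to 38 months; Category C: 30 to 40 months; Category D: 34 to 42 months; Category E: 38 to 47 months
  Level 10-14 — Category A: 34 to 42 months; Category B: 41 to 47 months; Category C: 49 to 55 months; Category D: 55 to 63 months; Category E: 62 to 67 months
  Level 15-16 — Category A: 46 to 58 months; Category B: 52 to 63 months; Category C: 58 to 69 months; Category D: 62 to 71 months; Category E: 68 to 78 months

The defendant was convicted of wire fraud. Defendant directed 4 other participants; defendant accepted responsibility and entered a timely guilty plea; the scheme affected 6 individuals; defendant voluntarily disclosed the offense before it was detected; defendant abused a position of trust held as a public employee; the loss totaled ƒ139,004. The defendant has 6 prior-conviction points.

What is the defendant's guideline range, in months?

29-34 months

Base offense level for wire fraud: 2.
A1 applies: 2 − 4 = -2.
A2 applies: -2 + 3 = 1.
A3 applies (level before this adjustment is 1 < 10, so +1): 1 + 1 = 2.
A4 applies: 2 − 1 = 1.
A5 applies (level before this adjustment is 1 < 7, so +1): 1 + 1 = 2.
A6 applies: 2 + 3 = 5.
Final offense level: 5.
Criminal history: 6 prior points → Category D (5-9).
Level 5 falls in the 5-8 band.
Grid: Level 5-8 × Category D = 29-34 months.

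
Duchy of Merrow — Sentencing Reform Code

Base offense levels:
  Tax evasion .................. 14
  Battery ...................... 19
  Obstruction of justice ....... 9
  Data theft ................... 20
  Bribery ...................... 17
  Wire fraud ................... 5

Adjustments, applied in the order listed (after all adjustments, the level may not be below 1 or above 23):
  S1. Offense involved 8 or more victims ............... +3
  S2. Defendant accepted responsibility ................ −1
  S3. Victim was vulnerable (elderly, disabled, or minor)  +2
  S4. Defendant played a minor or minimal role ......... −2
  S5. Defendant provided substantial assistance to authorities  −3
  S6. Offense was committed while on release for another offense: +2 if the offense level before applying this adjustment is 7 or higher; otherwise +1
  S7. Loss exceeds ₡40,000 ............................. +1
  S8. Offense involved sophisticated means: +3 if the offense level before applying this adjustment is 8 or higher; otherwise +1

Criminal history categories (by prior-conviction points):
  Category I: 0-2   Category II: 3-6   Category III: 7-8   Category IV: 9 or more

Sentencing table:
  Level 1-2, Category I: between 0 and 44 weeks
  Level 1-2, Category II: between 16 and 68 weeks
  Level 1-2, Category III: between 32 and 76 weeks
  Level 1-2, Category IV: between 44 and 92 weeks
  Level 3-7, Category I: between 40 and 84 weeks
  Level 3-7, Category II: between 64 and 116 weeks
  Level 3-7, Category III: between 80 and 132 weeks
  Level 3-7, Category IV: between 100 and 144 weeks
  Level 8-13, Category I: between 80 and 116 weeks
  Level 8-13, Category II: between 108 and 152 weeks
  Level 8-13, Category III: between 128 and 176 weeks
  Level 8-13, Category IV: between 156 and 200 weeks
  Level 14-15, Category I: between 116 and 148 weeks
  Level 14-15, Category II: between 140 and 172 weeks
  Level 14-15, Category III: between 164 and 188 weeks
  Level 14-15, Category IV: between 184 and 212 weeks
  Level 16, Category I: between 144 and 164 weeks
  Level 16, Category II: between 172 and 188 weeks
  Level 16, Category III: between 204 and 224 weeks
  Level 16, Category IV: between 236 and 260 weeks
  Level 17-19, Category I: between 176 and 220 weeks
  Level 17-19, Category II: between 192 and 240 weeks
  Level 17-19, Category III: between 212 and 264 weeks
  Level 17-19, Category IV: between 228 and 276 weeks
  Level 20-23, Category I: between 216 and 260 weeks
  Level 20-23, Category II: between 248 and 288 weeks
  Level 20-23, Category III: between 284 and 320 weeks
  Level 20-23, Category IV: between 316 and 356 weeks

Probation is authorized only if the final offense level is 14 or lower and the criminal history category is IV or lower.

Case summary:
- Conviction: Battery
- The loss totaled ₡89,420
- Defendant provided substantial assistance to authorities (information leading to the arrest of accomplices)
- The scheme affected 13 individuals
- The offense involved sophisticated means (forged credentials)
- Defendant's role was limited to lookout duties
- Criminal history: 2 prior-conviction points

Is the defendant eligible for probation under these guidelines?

No

Base offense level for battery: 19.
S1 applies: 19 + 3 = 22.
S4 applies: 22 − 2 = 20.
S5 applies: 20 − 3 = 17.
S7 applies: 17 + 1 = 18.
S8 applies (level before this adjustment is 18 ≥ 8, so +3): 18 + 3 = 21.
Final offense level: 21.
Criminal history: 2 prior points → Category I (0-2).
Level 21 falls in the 20-23 band.
Grid: Level 20-23 × Category I = 216-260 weeks.
Probation check: level 21 > 14 and category I ≤ IV → not eligible.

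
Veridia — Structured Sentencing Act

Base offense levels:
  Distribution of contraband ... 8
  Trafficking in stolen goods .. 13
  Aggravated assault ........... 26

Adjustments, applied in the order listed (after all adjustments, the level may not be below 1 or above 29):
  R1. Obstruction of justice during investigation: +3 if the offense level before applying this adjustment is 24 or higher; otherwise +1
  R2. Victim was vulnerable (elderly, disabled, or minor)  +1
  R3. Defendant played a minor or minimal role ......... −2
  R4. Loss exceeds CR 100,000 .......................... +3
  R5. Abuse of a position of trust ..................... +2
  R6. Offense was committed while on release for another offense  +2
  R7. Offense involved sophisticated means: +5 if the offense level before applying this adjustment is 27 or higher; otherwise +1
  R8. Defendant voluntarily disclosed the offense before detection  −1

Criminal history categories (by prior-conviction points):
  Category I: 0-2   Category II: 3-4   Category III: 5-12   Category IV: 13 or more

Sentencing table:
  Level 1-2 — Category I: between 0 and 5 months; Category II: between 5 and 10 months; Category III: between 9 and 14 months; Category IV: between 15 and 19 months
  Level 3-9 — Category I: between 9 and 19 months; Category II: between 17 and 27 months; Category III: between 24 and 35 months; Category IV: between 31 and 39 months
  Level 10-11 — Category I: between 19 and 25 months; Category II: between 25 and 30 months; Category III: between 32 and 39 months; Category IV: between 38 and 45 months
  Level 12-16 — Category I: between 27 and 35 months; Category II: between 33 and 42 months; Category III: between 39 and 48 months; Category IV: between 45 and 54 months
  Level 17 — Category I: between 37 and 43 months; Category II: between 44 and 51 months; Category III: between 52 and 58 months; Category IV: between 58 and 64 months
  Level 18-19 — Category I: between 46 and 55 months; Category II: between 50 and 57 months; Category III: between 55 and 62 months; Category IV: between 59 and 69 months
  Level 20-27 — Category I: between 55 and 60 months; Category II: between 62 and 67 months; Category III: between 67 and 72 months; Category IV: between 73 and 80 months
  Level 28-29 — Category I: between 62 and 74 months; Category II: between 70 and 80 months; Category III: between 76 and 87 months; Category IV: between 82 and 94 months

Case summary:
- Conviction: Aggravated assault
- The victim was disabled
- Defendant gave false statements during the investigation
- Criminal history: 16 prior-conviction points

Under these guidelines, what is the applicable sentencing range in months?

82-94 months

Base offense level for aggravated assault: 26.
R1 applies (level before this adjustment is 26 ≥ 24, so +3): 26 + 3 = 29.
R2 applies: 29 + 1 = 30.
R3 does not apply.
R4 does not apply.
R7 does not apply.
Level 30 exceeds the maximum of 29; capped at 29.
Final offense level: 29.
Criminal history: 16 prior points → Category IV (13+).
Level 29 falls in the 28-29 band.
Grid: Level 28-29 × Category IV = 82-94 months.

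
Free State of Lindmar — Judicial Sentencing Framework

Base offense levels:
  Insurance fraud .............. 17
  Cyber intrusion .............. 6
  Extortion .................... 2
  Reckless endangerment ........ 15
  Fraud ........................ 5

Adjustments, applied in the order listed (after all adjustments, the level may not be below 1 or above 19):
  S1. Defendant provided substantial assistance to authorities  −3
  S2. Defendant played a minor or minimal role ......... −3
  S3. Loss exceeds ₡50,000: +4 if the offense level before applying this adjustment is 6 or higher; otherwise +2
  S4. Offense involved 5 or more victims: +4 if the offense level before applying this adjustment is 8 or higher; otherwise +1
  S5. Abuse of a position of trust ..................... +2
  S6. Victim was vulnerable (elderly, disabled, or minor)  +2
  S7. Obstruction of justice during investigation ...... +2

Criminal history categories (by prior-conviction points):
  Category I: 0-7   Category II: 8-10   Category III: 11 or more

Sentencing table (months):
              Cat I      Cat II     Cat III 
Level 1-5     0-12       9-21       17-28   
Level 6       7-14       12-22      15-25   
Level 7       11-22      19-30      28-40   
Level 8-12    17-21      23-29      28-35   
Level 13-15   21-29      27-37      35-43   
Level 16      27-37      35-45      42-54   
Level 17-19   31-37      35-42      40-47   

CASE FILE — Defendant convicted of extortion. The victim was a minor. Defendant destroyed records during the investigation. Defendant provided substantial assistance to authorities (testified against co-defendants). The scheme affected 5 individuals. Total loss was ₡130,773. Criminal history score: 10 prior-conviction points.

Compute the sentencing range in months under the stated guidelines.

12-22 months

Base offense level for extortion: 2.
S1 applies: 2 − 3 = -1.
S2 does not apply.
S3 applies (level before this adjustment is -1 < 6, so +2): -1 + 2 = 1.
S4 applies (level before this adjustment is 1 < 8, so +1): 1 + 1 = 2.
S5 does not apply.
S6 applies: 2 + 2 = 4.
S7 applies: 4 + 2 = 6.
Final offense level: 6.
Criminal history: 10 prior points → Category II (8-10).
Level 6 falls in the 6 band.
Grid: Level 6 × Category II = 12-22 months.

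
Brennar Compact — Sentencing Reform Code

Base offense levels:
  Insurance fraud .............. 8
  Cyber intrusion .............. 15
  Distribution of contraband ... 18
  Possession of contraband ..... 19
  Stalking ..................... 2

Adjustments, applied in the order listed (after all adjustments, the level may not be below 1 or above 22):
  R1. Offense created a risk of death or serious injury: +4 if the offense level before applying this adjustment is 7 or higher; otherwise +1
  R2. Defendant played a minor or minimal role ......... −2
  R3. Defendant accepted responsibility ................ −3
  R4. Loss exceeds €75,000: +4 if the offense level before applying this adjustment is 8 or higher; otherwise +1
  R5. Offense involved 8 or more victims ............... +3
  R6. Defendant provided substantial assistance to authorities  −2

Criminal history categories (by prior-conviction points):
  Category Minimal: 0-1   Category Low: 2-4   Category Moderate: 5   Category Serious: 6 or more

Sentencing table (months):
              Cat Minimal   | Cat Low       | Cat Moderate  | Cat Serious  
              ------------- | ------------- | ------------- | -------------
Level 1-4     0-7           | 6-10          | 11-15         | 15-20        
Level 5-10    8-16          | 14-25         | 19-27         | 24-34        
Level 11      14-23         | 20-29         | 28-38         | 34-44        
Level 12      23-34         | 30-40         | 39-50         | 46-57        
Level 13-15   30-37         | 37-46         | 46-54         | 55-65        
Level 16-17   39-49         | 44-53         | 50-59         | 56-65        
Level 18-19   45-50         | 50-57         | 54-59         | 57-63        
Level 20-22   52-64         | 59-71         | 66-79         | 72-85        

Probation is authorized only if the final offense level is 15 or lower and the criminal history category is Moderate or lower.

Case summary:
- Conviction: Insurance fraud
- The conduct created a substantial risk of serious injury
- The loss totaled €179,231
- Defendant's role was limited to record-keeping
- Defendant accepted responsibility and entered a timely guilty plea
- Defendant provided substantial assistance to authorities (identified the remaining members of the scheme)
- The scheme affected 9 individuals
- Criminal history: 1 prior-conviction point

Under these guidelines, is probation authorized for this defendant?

Yes

Base offense level for insurance fraud: 8.
R1 applies (level before this adjustment is 8 ≥ 7, so +4): 8 + 4 = 12.
R2 applies: 12 − 2 = 10.
R3 applies: 10 − 3 = 7.
R4 applies (level before this adjustment is 7 < 8, so +1): 7 + 1 = 8.
R5 applies: 8 + 3 = 11.
R6 applies: 11 − 2 = 9.
Final offense level: 9.
Criminal history: 1 prior point → Category Minimal (0-1).
Level 9 falls in the 5-10 band.
Grid: Level 5-10 × Category Minimal = 8-16 months.
Probation check: level 9 ≤ 15 and category Minimal ≤ Moderate → eligible.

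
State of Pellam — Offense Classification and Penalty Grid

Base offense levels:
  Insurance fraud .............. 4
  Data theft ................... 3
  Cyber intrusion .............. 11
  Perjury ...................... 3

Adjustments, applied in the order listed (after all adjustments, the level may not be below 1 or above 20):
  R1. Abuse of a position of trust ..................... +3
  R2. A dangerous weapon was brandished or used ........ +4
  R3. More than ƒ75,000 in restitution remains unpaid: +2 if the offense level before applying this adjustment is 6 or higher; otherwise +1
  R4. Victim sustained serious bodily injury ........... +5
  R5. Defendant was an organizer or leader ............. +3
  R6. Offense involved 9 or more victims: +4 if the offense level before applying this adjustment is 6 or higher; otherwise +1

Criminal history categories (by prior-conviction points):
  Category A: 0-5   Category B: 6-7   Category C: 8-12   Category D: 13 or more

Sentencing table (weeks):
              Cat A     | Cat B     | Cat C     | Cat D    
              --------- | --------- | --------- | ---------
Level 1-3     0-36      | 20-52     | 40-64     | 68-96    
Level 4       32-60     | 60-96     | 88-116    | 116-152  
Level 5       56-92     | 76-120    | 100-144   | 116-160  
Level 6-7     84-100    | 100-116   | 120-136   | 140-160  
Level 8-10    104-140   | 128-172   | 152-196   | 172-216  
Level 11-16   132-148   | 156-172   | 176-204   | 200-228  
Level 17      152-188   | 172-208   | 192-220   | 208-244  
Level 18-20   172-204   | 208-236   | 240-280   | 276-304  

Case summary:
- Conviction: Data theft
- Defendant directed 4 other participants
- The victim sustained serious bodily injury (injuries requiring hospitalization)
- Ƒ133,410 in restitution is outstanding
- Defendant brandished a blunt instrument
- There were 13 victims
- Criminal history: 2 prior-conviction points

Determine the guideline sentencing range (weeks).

Base offense level for data theft: 3.
R2 applies: 3 + 4 = 7.
R3 applies (level before this adjustment is 7 ≥ 6, so +2): 7 + 2 = 9.
R4 applies: 9 + 5 = 14.
R5 applies: 14 + 3 = 17.
R6 applies (level before this adjustment is 17 ≥ 6, so +4): 17 + 4 = 21.
Level 21 exceeds the maximum of 20; capped at 20.
Final offense level: 20.
Criminal history: 2 prior points → Category A (0-5).
Level 20 falls in the 18-20 band.
Grid: Level 18-20 × Category A = 172-204 weeks.

172-204 weeks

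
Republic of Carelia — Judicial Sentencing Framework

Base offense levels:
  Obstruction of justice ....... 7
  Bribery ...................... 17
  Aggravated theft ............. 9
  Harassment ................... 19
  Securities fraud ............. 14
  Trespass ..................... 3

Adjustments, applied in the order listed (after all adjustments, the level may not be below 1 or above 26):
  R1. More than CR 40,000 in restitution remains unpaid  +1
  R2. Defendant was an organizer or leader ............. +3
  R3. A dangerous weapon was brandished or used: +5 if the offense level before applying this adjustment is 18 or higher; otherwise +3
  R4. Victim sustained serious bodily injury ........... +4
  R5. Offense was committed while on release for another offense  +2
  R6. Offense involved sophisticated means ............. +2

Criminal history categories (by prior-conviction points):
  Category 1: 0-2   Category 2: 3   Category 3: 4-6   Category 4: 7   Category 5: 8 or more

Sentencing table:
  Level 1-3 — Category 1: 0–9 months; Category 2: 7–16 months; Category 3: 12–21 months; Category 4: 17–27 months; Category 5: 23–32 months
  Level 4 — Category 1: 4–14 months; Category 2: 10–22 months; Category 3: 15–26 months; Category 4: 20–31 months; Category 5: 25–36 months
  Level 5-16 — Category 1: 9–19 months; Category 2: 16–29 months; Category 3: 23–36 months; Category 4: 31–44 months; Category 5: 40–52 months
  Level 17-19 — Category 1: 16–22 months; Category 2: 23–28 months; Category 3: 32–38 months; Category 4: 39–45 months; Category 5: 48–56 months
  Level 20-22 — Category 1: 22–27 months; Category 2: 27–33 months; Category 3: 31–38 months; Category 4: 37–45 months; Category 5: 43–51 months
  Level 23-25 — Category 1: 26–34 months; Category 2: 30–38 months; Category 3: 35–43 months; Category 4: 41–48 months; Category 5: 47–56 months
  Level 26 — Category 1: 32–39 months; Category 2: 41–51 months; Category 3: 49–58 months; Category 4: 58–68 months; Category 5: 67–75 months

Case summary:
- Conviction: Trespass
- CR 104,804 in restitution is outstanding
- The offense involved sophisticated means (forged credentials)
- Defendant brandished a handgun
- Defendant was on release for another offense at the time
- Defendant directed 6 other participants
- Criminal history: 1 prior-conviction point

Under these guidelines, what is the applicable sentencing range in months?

Base offense level for trespass: 3.
R1 applies: 3 + 1 = 4.
R2 applies: 4 + 3 = 7.
R3 applies (level before this adjustment is 7 < 18, so +3): 7 + 3 = 10.
R4 does not apply.
R5 applies: 10 + 2 = 12.
R6 applies: 12 + 2 = 14.
Final offense level: 14.
Criminal history: 1 prior point → Category 1 (0-2).
Level 14 falls in the 5-16 band.
Grid: Level 5-16 × Category 1 = 9-19 months.

9-19 months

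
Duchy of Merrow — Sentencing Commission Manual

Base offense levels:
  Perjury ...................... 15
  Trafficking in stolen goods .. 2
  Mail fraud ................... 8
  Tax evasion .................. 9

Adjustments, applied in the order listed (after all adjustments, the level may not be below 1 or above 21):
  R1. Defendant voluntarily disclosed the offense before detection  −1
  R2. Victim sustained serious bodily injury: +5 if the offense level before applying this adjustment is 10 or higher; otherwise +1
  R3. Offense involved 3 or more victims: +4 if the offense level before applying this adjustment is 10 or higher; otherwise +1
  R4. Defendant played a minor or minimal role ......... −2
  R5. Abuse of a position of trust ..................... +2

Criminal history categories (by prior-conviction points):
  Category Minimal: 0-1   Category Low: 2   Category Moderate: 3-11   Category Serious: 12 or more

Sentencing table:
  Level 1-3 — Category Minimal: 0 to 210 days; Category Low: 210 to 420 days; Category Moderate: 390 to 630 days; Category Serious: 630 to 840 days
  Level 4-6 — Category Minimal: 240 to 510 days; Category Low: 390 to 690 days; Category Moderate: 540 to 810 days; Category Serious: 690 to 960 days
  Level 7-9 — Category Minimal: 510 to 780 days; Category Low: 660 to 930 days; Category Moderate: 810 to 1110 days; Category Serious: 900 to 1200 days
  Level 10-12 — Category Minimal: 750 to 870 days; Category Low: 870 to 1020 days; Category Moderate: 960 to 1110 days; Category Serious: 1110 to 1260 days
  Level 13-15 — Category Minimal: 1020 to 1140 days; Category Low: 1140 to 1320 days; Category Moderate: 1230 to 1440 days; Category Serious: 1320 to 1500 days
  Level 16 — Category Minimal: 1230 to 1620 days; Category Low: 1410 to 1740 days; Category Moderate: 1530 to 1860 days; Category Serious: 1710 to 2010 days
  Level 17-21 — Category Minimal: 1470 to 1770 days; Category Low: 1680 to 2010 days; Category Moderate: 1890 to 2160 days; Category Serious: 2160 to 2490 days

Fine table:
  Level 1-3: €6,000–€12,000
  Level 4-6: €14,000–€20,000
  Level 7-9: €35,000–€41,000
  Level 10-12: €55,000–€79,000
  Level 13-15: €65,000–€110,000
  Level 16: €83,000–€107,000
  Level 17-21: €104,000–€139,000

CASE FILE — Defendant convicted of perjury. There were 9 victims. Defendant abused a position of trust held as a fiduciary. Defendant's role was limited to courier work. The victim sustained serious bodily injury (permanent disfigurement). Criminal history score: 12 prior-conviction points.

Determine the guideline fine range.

Base offense level for perjury: 15.
R2 applies (level before this adjustment is 15 ≥ 10, so +5): 15 + 5 = 20.
R3 applies (level before this adjustment is 20 ≥ 10, so +4): 20 + 4 = 24.
R4 applies: 24 − 2 = 22.
R5 applies: 22 + 2 = 24.
Level 24 exceeds the maximum of 21; capped at 21.
Final offense level: 21.
Level 21 falls in the 17-21 band.
Fine table: Level 17-21 → €104,000–€139,000.

€104,000–€139,000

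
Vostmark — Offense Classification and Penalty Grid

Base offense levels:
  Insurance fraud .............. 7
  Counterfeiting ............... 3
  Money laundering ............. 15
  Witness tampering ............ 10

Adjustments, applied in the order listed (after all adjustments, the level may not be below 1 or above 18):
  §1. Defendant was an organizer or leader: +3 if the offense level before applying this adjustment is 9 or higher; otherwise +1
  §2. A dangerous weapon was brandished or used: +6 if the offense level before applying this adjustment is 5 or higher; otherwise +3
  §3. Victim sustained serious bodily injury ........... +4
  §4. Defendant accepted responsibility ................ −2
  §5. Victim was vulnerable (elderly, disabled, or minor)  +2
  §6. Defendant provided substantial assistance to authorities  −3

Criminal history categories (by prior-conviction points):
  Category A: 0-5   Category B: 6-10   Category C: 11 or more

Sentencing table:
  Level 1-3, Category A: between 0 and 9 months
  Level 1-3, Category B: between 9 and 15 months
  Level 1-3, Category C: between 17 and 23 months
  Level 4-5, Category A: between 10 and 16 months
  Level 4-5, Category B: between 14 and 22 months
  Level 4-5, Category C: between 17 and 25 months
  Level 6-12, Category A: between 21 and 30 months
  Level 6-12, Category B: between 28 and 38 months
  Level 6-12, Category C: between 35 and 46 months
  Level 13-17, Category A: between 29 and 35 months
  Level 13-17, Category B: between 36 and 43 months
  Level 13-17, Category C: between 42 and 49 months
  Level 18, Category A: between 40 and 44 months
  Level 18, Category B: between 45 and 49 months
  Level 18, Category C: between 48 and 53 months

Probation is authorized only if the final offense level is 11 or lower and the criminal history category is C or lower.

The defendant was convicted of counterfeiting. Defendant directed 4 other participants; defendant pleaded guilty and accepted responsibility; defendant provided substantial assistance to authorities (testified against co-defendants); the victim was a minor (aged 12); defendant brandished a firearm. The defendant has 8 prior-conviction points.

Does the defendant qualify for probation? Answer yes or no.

Base offense level for counterfeiting: 3.
§1 applies (level before this adjustment is 3 < 9, so +1): 3 + 1 = 4.
§2 applies (level before this adjustment is 4 < 5, so +3): 4 + 3 = 7.
§3 does not apply.
§4 applies: 7 − 2 = 5.
§5 applies: 5 + 2 = 7.
§6 applies: 7 − 3 = 4.
Final offense level: 4.
Criminal history: 8 prior points → Category B (6-10).
Level 4 falls in the 4-5 band.
Grid: Level 4-5 × Category B = 14-22 months.
Probation check: level 4 ≤ 11 and category B ≤ C → eligible.

Yes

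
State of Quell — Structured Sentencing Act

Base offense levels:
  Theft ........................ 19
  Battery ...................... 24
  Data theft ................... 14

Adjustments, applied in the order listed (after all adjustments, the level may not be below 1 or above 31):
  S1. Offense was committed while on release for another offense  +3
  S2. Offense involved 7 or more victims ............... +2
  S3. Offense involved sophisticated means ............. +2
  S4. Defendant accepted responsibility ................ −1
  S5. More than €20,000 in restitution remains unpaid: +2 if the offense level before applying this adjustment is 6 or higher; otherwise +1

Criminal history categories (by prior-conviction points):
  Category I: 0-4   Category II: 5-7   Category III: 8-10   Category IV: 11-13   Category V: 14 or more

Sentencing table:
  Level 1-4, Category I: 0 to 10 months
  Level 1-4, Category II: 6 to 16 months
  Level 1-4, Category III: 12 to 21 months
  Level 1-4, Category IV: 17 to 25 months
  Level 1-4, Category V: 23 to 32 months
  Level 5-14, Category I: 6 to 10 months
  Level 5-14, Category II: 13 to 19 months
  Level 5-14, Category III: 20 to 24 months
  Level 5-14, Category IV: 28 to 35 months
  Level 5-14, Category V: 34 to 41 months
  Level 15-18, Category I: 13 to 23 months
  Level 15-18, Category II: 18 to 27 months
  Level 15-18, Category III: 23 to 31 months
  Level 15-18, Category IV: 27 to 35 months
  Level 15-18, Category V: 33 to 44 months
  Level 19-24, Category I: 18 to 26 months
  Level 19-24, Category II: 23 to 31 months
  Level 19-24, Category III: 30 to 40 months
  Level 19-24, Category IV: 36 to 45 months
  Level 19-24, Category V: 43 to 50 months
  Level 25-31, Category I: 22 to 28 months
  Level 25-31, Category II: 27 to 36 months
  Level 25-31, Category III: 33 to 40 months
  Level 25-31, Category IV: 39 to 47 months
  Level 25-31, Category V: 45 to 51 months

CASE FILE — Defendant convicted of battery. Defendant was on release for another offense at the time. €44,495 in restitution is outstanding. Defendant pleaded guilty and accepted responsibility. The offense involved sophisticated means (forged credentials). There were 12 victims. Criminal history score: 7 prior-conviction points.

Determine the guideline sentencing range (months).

Base offense level for battery: 24.
S1 applies: 24 + 3 = 27.
S2 applies: 27 + 2 = 29.
S3 applies: 29 + 2 = 31.
S4 applies: 31 − 1 = 30.
S5 applies (level before this adjustment is 30 ≥ 6, so +2): 30 + 2 = 32.
Level 32 exceeds the maximum of 31; capped at 31.
Final offense level: 31.
Criminal history: 7 prior points → Category II (5-7).
Level 31 falls in the 25-31 band.
Grid: Level 25-31 × Category II = 27-36 months.

27-36 months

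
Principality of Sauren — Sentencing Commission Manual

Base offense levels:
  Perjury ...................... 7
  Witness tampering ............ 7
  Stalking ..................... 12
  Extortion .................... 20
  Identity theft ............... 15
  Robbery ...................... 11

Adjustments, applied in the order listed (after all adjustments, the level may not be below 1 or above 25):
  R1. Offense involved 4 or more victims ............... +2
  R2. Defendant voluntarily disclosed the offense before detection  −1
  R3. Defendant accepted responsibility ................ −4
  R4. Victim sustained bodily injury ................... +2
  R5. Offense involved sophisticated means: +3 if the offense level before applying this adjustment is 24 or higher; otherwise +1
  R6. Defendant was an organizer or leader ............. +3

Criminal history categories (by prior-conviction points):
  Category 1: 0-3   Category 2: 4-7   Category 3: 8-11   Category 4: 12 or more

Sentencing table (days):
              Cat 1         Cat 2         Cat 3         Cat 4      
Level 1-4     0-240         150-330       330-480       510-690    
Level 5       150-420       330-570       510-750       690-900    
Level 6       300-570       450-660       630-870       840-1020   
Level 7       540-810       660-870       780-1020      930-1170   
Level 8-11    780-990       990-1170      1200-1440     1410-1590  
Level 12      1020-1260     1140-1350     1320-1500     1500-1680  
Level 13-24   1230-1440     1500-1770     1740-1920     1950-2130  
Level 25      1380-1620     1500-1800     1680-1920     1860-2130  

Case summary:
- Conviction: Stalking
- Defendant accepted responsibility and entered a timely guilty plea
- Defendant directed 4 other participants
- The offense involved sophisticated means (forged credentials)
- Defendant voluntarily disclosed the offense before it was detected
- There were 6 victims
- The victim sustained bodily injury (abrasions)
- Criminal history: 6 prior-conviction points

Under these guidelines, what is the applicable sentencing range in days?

Base offense level for stalking: 12.
R1 applies: 12 + 2 = 14.
R2 applies: 14 − 1 = 13.
R3 applies: 13 − 4 = 9.
R4 applies: 9 + 2 = 11.
R5 applies (level before this adjustment is 11 < 24, so +1): 11 + 1 = 12.
R6 applies: 12 + 3 = 15.
Final offense level: 15.
Criminal history: 6 prior points → Category 2 (4-7).
Level 15 falls in the 13-24 band.
Grid: Level 13-24 × Category 2 = 1500-1770 days.

1500-1770 days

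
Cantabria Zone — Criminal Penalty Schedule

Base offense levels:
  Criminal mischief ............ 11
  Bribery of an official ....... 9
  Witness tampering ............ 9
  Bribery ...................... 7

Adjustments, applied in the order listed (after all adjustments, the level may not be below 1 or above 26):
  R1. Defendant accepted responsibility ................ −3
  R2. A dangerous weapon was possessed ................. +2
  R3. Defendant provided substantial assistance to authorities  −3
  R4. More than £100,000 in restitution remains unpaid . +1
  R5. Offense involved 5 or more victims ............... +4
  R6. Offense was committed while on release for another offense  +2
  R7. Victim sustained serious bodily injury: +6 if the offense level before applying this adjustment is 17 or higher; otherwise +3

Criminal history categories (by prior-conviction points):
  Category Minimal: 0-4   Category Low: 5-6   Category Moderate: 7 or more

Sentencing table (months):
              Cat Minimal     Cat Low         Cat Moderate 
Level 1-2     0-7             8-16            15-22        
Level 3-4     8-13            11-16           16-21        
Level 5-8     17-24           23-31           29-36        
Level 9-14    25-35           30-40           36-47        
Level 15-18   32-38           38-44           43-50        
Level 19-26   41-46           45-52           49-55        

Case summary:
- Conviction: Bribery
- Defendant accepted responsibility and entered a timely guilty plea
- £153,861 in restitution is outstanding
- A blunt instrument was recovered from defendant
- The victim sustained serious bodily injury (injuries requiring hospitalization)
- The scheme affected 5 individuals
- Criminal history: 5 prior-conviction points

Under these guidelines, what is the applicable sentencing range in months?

Base offense level for bribery: 7.
R1 applies: 7 − 3 = 4.
R2 applies: 4 + 2 = 6.
R3 does not apply.
R4 applies: 6 + 1 = 7.
R5 applies: 7 + 4 = 11.
R7 applies (level before this adjustment is 11 < 17, so +3): 11 + 3 = 14.
Final offense level: 14.
Criminal history: 5 prior points → Category Low (5-6).
Level 14 falls in the 9-14 band.
Grid: Level 9-14 × Category Low = 30-40 months.

30-40 months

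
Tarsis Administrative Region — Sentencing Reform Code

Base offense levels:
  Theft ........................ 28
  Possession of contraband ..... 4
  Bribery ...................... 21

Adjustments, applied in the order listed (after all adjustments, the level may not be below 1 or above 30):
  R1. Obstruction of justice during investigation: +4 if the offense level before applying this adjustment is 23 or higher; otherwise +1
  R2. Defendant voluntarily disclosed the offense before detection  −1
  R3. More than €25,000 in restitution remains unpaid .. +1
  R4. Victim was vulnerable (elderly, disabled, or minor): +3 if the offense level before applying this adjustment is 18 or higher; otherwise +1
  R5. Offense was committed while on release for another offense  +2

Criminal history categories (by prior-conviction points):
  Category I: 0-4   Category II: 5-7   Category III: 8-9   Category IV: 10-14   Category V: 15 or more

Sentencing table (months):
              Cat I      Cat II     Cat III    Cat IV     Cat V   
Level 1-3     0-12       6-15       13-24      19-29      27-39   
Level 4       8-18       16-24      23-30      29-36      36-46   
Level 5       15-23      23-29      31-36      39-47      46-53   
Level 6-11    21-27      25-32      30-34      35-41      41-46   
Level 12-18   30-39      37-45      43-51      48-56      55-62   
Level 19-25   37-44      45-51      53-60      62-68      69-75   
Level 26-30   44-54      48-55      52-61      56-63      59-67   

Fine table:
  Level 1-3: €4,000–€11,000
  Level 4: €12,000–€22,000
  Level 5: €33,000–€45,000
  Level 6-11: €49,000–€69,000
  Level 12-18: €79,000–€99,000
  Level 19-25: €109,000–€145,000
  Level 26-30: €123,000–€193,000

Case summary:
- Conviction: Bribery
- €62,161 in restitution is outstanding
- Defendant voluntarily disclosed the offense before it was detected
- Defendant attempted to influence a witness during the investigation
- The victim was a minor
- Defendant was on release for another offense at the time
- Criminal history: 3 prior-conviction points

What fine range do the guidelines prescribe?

€123,000–€193,000

Base offense level for bribery: 21.
R1 applies (level before this adjustment is 21 < 23, so +1): 21 + 1 = 22.
R2 applies: 22 − 1 = 21.
R3 applies: 21 + 1 = 22.
R4 applies (level before this adjustment is 22 ≥ 18, so +3): 22 + 3 = 25.
R5 applies: 25 + 2 = 27.
Final offense level: 27.
Level 27 falls in the 26-30 band.
Fine table: Level 26-30 → €123,000–€193,000.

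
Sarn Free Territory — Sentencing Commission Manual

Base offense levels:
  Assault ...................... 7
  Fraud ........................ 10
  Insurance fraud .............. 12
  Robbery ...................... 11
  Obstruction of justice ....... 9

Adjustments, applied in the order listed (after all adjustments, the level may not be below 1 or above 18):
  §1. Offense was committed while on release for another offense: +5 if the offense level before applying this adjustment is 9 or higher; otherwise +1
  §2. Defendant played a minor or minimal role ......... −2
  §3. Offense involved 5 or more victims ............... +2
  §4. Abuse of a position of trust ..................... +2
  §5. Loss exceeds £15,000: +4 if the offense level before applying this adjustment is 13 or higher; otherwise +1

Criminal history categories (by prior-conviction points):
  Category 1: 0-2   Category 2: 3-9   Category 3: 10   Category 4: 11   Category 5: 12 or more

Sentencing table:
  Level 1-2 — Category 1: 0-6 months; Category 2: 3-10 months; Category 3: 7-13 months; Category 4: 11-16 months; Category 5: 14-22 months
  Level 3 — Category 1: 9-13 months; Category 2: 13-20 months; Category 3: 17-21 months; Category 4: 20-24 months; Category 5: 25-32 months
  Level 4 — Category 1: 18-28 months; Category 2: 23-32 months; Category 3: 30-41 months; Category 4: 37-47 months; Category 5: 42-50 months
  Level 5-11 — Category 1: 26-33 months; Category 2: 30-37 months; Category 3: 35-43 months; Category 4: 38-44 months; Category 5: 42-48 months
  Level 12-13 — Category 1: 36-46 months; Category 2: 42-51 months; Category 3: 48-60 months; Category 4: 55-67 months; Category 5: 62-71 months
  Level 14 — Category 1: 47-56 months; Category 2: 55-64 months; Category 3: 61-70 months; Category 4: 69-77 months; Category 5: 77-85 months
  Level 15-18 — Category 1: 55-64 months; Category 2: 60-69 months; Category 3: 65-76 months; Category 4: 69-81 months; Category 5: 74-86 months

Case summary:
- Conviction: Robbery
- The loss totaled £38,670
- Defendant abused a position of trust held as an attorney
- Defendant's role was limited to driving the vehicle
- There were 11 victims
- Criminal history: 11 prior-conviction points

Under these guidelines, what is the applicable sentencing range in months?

69-81 months

Base offense level for robbery: 11.
§2 applies: 11 − 2 = 9.
§3 applies: 9 + 2 = 11.
§4 applies: 11 + 2 = 13.
§5 applies (level before this adjustment is 13 ≥ 13, so +4): 13 + 4 = 17.
Final offense level: 17.
Criminal history: 11 prior points → Category 4 (11).
Level 17 falls in the 15-18 band.
Grid: Level 15-18 × Category 4 = 69-81 months.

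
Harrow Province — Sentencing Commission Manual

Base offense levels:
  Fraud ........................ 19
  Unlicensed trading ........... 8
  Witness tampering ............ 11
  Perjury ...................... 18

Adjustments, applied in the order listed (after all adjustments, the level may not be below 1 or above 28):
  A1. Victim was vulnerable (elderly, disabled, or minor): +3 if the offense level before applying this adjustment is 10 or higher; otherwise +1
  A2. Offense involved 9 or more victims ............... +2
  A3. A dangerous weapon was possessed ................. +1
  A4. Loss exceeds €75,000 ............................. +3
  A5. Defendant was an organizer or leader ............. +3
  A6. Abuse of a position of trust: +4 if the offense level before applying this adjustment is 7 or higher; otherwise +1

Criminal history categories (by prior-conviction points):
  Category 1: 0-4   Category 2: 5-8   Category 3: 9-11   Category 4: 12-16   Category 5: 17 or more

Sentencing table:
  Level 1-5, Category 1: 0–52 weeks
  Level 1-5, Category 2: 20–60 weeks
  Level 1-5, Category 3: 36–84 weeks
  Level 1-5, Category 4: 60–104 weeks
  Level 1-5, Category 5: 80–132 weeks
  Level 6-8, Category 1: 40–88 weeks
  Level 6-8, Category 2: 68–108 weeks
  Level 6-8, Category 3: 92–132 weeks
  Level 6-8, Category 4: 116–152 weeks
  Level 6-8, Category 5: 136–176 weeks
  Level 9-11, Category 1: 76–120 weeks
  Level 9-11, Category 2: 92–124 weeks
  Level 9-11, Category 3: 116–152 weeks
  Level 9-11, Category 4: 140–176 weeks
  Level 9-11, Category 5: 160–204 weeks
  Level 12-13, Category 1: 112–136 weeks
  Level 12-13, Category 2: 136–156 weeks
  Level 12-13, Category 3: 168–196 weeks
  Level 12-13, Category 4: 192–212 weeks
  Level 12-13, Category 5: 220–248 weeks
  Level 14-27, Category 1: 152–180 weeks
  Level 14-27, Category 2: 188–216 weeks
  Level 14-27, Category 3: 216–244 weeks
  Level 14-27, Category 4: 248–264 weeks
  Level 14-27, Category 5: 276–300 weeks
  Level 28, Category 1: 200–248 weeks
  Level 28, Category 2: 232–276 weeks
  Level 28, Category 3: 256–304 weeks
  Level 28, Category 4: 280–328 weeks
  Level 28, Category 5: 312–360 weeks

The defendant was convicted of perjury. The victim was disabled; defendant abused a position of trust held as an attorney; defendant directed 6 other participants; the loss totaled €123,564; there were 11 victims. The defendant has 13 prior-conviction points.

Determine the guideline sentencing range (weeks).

Base offense level for perjury: 18.
A1 applies (level before this adjustment is 18 ≥ 10, so +3): 18 + 3 = 21.
A2 applies: 21 + 2 = 23.
A3 does not apply.
A4 applies: 23 + 3 = 26.
A5 applies: 26 + 3 = 29.
A6 applies (level before this adjustment is 29 ≥ 7, so +4): 29 + 4 = 33.
Level 33 exceeds the maximum of 28; capped at 28.
Final offense level: 28.
Criminal history: 13 prior points → Category 4 (12-16).
Level 28 falls in the 28 band.
Grid: Level 28 × Category 4 = 280-328 weeks.

280-328 weeks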